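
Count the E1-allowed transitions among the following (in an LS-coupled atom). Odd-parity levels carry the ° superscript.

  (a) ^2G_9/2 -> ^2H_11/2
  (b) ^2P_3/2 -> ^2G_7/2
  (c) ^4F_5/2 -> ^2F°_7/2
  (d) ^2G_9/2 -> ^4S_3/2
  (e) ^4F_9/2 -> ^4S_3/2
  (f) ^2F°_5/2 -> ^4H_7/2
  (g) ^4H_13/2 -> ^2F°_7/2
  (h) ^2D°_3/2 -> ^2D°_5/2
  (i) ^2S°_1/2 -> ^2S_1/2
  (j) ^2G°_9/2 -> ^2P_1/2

0

(a) forbidden (parity fails)
(b) forbidden (parity, ΔL, ΔJ fail)
(c) forbidden (ΔS fails)
(d) forbidden (parity, ΔS, ΔL, ΔJ fail)
(e) forbidden (parity, ΔL, ΔJ fail)
(f) forbidden (ΔS, ΔL fail)
(g) forbidden (ΔS, ΔL, ΔJ fail)
(h) forbidden (parity fails)
(i) forbidden (ΔL fails)
(j) forbidden (ΔL, ΔJ fail)
Total allowed: 0 of 10.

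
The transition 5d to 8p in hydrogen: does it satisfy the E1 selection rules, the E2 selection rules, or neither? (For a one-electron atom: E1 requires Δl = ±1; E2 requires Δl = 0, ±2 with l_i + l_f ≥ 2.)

E1

Δl = 1 − 2 = -1; l_i + l_f = 3.
E1 (Δl = ±1): satisfied.
E2 (Δl = 0,±2, l_i+l_f ≥ 2): not satisfied.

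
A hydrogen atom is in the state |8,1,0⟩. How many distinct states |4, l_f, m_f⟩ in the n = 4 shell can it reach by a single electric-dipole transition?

E1 requires Δl = ±1, so l_f ∈ {0, 2}; with 0 ≤ l_f ≤ n_f−1 = 3, the allowed l_f values are {0, 2}.
For l_f = 0: m_f ∈ {m_i−1, m_i, m_i+1} ∩ [−0, 0] = {0} → 1 state.
For l_f = 2: m_f ∈ {m_i−1, m_i, m_i+1} ∩ [−2, 2] = {-1, 0, 1} → 3 states.
Total: 4.

4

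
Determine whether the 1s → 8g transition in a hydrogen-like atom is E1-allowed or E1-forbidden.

forbidden

Initial l = 0, final l = 4, so Δl = +4. E1 requires Δl = ±1: violated.
The transition is electric-dipole forbidden.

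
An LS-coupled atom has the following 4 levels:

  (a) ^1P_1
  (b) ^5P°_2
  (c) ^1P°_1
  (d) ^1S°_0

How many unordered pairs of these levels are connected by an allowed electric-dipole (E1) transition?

(a)–(b): forbidden (ΔS).
(a)–(c): allowed.
(a)–(d): allowed.
(b)–(c): forbidden (parity, ΔS).
(b)–(d): forbidden (parity, ΔS, ΔJ).
(c)–(d): forbidden (parity).
Allowed pairs: 2 of 6.

2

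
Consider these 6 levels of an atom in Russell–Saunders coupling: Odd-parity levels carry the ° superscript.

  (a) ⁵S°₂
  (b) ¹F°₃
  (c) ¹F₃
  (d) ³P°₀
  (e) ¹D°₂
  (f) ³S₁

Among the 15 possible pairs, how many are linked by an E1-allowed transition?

3

(a)–(b): forbidden (parity, ΔS, ΔL).
(a)–(c): forbidden (ΔS, ΔL).
(a)–(d): forbidden (parity, ΔS, ΔJ).
(a)–(e): forbidden (parity, ΔS, ΔL).
(a)–(f): forbidden (ΔS, ΔL).
(b)–(c): allowed.
(b)–(d): forbidden (parity, ΔS, ΔL, ΔJ).
(b)–(e): forbidden (parity).
(b)–(f): forbidden (ΔS, ΔL, ΔJ).
(c)–(d): forbidden (ΔS, ΔL, ΔJ).
(c)–(e): allowed.
(c)–(f): forbidden (parity, ΔS, ΔL, ΔJ).
(d)–(e): forbidden (parity, ΔS, ΔJ).
(d)–(f): allowed.
(e)–(f): forbidden (ΔS, ΔL).
Allowed pairs: 3 of 15.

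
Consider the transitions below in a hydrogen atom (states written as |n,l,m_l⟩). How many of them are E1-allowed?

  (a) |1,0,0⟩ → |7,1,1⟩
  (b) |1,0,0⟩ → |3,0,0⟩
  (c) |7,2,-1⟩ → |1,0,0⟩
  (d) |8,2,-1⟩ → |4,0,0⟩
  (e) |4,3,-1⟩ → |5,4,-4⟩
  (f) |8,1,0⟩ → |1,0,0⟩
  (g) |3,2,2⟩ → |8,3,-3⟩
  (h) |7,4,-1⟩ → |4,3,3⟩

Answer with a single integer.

2

(a) allowed
(b) forbidden — Δl = +0 (E1 requires Δl = ±1)
(c) forbidden — Δl = -2 (E1 requires Δl = ±1)
(d) forbidden — Δl = -2 (E1 requires Δl = ±1)
(e) forbidden — Δm_l = -3 (E1 requires Δm_l = 0, ±1)
(f) allowed
(g) forbidden — Δm_l = -5 (E1 requires Δm_l = 0, ±1)
(h) forbidden — Δm_l = +4 (E1 requires Δm_l = 0, ±1)
Total allowed: 2 of 8.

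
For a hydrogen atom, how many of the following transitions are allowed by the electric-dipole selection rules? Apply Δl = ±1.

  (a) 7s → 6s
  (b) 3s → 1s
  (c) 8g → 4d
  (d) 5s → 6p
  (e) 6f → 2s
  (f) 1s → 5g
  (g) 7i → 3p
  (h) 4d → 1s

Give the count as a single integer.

1

(a) forbidden — Δl = +0 (E1 requires Δl = ±1)
(b) forbidden — Δl = +0 (E1 requires Δl = ±1)
(c) forbidden — Δl = -2 (E1 requires Δl = ±1)
(d) allowed
(e) forbidden — Δl = -3 (E1 requires Δl = ±1)
(f) forbidden — Δl = +4 (E1 requires Δl = ±1)
(g) forbidden — Δl = -5 (E1 requires Δl = ±1)
(h) forbidden — Δl = -2 (E1 requires Δl = ±1)
Total allowed: 1 of 8.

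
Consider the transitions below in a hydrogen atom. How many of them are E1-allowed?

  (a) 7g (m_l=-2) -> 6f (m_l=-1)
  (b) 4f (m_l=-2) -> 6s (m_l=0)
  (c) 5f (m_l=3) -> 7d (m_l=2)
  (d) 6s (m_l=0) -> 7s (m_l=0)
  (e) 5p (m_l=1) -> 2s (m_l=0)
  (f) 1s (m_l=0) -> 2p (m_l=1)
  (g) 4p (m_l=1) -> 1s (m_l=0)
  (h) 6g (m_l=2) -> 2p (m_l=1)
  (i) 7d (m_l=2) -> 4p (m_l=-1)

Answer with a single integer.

(a) allowed
(b) forbidden — Δl = -3 (E1 requires Δl = ±1); Δm_l = +2 (E1 requires Δm_l = 0, ±1)
(c) allowed
(d) forbidden — Δl = +0 (E1 requires Δl = ±1)
(e) allowed
(f) allowed
(g) allowed
(h) forbidden — Δl = -3 (E1 requires Δl = ±1)
(i) forbidden — Δm_l = -3 (E1 requires Δm_l = 0, ±1)
Total allowed: 5 of 9.

5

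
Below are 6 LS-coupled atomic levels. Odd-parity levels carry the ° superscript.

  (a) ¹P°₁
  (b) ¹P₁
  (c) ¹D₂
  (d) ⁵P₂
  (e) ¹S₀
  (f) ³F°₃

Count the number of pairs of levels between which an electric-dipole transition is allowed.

(a)–(b): allowed.
(a)–(c): allowed.
(a)–(d): forbidden (ΔS).
(a)–(e): allowed.
(a)–(f): forbidden (parity, ΔS, ΔL, ΔJ).
(b)–(c): forbidden (parity).
(b)–(d): forbidden (parity, ΔS).
(b)–(e): forbidden (parity).
(b)–(f): forbidden (ΔS, ΔL, ΔJ).
(c)–(d): forbidden (parity, ΔS).
(c)–(e): forbidden (parity, ΔL, ΔJ).
(c)–(f): forbidden (ΔS).
(d)–(e): forbidden (parity, ΔS, ΔJ).
(d)–(f): forbidden (ΔS, ΔL).
(e)–(f): forbidden (ΔS, ΔL, ΔJ).
Allowed pairs: 3 of 15.

3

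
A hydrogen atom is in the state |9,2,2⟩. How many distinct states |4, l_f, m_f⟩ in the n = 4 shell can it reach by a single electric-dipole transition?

E1 requires Δl = ±1, so l_f ∈ {1, 3}; with 0 ≤ l_f ≤ n_f−1 = 3, the allowed l_f values are {1, 3}.
For l_f = 1: m_f ∈ {m_i−1, m_i, m_i+1} ∩ [−1, 1] = {1} → 1 state.
For l_f = 3: m_f ∈ {m_i−1, m_i, m_i+1} ∩ [−3, 3] = {1, 2, 3} → 3 states.
Total: 4.

4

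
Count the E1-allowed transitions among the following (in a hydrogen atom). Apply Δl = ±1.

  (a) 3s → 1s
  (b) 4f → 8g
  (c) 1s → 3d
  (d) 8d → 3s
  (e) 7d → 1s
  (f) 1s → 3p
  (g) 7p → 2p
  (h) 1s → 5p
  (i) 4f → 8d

4

(a) forbidden — Δl = +0 (E1 requires Δl = ±1)
(b) allowed
(c) forbidden — Δl = +2 (E1 requires Δl = ±1)
(d) forbidden — Δl = -2 (E1 requires Δl = ±1)
(e) forbidden — Δl = -2 (E1 requires Δl = ±1)
(f) allowed
(g) forbidden — Δl = +0 (E1 requires Δl = ±1)
(h) allowed
(i) allowed
Total allowed: 4 of 9.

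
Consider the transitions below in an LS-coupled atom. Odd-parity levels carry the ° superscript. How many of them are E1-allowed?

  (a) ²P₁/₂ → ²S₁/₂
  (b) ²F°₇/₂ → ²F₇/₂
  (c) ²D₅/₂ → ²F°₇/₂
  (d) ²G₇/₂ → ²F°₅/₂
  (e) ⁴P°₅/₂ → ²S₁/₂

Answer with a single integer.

(a) forbidden (parity fails)
(b) allowed
(c) allowed
(d) allowed
(e) forbidden (ΔS, ΔJ fail)
Total allowed: 3 of 5.

3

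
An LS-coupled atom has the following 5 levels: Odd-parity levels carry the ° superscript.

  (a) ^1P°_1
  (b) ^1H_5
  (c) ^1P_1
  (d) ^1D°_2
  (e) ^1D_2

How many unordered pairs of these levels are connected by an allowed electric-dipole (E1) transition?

(a)–(b): forbidden (ΔL, ΔJ).
(a)–(c): allowed.
(a)–(d): forbidden (parity).
(a)–(e): allowed.
(b)–(c): forbidden (parity, ΔL, ΔJ).
(b)–(d): forbidden (ΔL, ΔJ).
(b)–(e): forbidden (parity, ΔL, ΔJ).
(c)–(d): allowed.
(c)–(e): forbidden (parity).
(d)–(e): allowed.
Allowed pairs: 4 of 10.

4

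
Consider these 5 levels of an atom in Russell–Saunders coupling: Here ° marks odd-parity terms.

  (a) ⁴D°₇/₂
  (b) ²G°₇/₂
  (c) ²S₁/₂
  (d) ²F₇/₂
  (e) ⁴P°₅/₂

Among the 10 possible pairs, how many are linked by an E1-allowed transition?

1

(a)–(b): forbidden (parity, ΔS, ΔL).
(a)–(c): forbidden (ΔS, ΔL, ΔJ).
(a)–(d): forbidden (ΔS).
(a)–(e): forbidden (parity).
(b)–(c): forbidden (ΔL, ΔJ).
(b)–(d): allowed.
(b)–(e): forbidden (parity, ΔS, ΔL).
(c)–(d): forbidden (parity, ΔL, ΔJ).
(c)–(e): forbidden (ΔS, ΔJ).
(d)–(e): forbidden (ΔS, ΔL).
Allowed pairs: 1 of 10.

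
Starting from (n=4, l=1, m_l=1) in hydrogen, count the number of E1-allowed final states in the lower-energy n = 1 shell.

1

E1 requires Δl = ±1, so l_f ∈ {0, 2}; with 0 ≤ l_f ≤ n_f−1 = 0, the allowed l_f values are {0}.
For l_f = 0: m_f ∈ {m_i−1, m_i, m_i+1} ∩ [−0, 0] = {0} → 1 state.
Total: 1.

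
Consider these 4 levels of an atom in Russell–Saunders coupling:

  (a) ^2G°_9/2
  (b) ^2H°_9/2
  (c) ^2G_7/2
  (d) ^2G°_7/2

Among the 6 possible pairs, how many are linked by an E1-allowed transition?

(a)–(b): forbidden (parity).
(a)–(c): allowed.
(a)–(d): forbidden (parity).
(b)–(c): allowed.
(b)–(d): forbidden (parity).
(c)–(d): allowed.
Allowed pairs: 3 of 6.

3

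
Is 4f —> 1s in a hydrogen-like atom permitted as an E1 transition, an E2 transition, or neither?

neither

Δl = 0 − 3 = -3; l_i + l_f = 3.
E1 (Δl = ±1): not satisfied.
E2 (Δl = 0,±2, l_i+l_f ≥ 2): not satisfied.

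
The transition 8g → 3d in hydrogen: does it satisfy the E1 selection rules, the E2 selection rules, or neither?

E2

Δl = 2 − 4 = -2; l_i + l_f = 6.
E1 (Δl = ±1): not satisfied.
E2 (Δl = 0,±2, l_i+l_f ≥ 2): satisfied.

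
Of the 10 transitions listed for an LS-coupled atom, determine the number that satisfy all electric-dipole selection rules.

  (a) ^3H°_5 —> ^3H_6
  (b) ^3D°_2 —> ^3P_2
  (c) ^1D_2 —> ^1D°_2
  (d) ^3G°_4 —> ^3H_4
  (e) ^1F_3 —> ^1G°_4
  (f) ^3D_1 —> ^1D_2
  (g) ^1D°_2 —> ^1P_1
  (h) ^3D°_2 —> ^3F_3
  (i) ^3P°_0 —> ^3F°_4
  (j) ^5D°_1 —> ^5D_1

8

(a) allowed
(b) allowed
(c) allowed
(d) allowed
(e) allowed
(f) forbidden (parity, ΔS fail)
(g) allowed
(h) allowed
(i) forbidden (parity, ΔL, ΔJ fail)
(j) allowed
Total allowed: 8 of 10.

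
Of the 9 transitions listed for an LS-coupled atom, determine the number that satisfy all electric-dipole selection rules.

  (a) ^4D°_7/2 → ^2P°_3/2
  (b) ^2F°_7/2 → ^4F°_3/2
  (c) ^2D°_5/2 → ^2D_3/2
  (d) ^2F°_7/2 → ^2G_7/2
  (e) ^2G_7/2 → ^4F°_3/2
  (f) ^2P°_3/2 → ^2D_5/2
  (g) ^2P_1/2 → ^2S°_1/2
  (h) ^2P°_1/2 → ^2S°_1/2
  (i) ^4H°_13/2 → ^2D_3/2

(a) forbidden (parity, ΔS, ΔJ fail)
(b) forbidden (parity, ΔS, ΔJ fail)
(c) allowed
(d) allowed
(e) forbidden (ΔS, ΔJ fail)
(f) allowed
(g) allowed
(h) forbidden (parity fails)
(i) forbidden (ΔS, ΔL, ΔJ fail)
Total allowed: 4 of 9.

4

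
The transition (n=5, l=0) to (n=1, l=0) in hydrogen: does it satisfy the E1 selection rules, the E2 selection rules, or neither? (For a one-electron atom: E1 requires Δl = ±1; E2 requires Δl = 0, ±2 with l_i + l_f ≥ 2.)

Δl = 0 − 0 = +0; l_i + l_f = 0.
E1 (Δl = ±1): not satisfied.
E2 (Δl = 0,±2, l_i+l_f ≥ 2): not satisfied.

neither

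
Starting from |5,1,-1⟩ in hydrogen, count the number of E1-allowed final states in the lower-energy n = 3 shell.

4

E1 requires Δl = ±1, so l_f ∈ {0, 2}; with 0 ≤ l_f ≤ n_f−1 = 2, the allowed l_f values are {0, 2}.
For l_f = 0: m_f ∈ {m_i−1, m_i, m_i+1} ∩ [−0, 0] = {0} → 1 state.
For l_f = 2: m_f ∈ {m_i−1, m_i, m_i+1} ∩ [−2, 2] = {-2, -1, 0} → 3 states.
Total: 4.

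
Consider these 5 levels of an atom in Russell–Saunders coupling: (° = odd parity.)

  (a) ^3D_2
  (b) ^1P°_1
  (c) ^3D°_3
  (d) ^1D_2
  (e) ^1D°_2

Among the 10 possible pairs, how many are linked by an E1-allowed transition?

(a)–(b): forbidden (ΔS).
(a)–(c): allowed.
(a)–(d): forbidden (parity, ΔS).
(a)–(e): forbidden (ΔS).
(b)–(c): forbidden (parity, ΔS, ΔJ).
(b)–(d): allowed.
(b)–(e): forbidden (parity).
(c)–(d): forbidden (ΔS).
(c)–(e): forbidden (parity, ΔS).
(d)–(e): allowed.
Allowed pairs: 3 of 10.

3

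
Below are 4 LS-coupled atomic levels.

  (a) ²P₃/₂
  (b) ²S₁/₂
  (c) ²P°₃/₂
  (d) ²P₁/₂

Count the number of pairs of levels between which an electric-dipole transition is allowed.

(a)–(b): forbidden (parity).
(a)–(c): allowed.
(a)–(d): forbidden (parity).
(b)–(c): allowed.
(b)–(d): forbidden (parity).
(c)–(d): allowed.
Allowed pairs: 3 of 6.

3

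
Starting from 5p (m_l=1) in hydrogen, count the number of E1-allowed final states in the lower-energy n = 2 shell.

1

E1 requires Δl = ±1, so l_f ∈ {0, 2}; with 0 ≤ l_f ≤ n_f−1 = 1, the allowed l_f values are {0}.
For l_f = 0: m_f ∈ {m_i−1, m_i, m_i+1} ∩ [−0, 0] = {0} → 1 state.
Total: 1.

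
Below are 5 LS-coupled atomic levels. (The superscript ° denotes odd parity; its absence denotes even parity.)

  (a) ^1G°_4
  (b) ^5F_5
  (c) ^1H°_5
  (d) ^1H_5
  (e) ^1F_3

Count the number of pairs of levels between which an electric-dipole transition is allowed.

(a)–(b): forbidden (ΔS).
(a)–(c): forbidden (parity).
(a)–(d): allowed.
(a)–(e): allowed.
(b)–(c): forbidden (ΔS, ΔL).
(b)–(d): forbidden (parity, ΔS, ΔL).
(b)–(e): forbidden (parity, ΔS, ΔJ).
(c)–(d): allowed.
(c)–(e): forbidden (ΔL, ΔJ).
(d)–(e): forbidden (parity, ΔL, ΔJ).
Allowed pairs: 3 of 10.

3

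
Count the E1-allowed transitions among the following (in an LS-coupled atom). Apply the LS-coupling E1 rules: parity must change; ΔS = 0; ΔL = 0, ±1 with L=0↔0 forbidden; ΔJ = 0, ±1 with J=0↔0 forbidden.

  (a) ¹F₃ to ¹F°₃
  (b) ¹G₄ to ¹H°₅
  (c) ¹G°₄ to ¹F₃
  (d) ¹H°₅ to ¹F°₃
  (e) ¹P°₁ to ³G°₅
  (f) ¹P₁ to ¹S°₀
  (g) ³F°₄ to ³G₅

5

(a) allowed
(b) allowed
(c) allowed
(d) forbidden (parity, ΔL, ΔJ fail)
(e) forbidden (parity, ΔS, ΔL, ΔJ fail)
(f) allowed
(g) allowed
Total allowed: 5 of 7.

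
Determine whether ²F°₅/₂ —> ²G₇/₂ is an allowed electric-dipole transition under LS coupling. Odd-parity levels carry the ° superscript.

Reading off the term symbols: S 1/2→1/2, L 3→4, J 5/2→7/2, parity odd→even.
Parity must change: odd → even — ok.
ΔS = 0: S: 1/2 → 1/2 — ok.
ΔL = 0, ±1 (not L=0↔0): L: 3 → 4, ΔL = +1 — ok.
ΔJ = 0, ±1 (not J=0↔0): J: 5/2 → 7/2, ΔJ = +1 — ok.
All four E1 rules are satisfied.

allowed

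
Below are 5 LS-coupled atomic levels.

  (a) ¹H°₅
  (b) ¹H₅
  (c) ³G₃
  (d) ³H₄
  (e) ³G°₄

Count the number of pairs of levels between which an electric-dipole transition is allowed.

(a)–(b): allowed.
(a)–(c): forbidden (ΔS, ΔJ).
(a)–(d): forbidden (ΔS).
(a)–(e): forbidden (parity, ΔS).
(b)–(c): forbidden (parity, ΔS, ΔJ).
(b)–(d): forbidden (parity, ΔS).
(b)–(e): forbidden (ΔS).
(c)–(d): forbidden (parity).
(c)–(e): allowed.
(d)–(e): allowed.
Allowed pairs: 3 of 10.

3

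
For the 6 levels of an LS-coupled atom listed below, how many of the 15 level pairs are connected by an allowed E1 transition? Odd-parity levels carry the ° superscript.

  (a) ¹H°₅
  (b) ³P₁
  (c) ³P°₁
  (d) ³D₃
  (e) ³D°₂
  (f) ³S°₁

4

(a)–(b): forbidden (ΔS, ΔL, ΔJ).
(a)–(c): forbidden (parity, ΔS, ΔL, ΔJ).
(a)–(d): forbidden (ΔS, ΔL, ΔJ).
(a)–(e): forbidden (parity, ΔS, ΔL, ΔJ).
(a)–(f): forbidden (parity, ΔS, ΔL, ΔJ).
(b)–(c): allowed.
(b)–(d): forbidden (parity, ΔJ).
(b)–(e): allowed.
(b)–(f): allowed.
(c)–(d): forbidden (ΔJ).
(c)–(e): forbidden (parity).
(c)–(f): forbidden (parity).
(d)–(e): allowed.
(d)–(f): forbidden (ΔL, ΔJ).
(e)–(f): forbidden (parity, ΔL).
Allowed pairs: 4 of 15.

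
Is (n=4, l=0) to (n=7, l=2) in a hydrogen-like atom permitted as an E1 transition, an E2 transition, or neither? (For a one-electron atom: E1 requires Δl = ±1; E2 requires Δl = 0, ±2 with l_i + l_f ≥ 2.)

Δl = 2 − 0 = +2; l_i + l_f = 2.
E1 (Δl = ±1): not satisfied.
E2 (Δl = 0,±2, l_i+l_f ≥ 2): satisfied.

E2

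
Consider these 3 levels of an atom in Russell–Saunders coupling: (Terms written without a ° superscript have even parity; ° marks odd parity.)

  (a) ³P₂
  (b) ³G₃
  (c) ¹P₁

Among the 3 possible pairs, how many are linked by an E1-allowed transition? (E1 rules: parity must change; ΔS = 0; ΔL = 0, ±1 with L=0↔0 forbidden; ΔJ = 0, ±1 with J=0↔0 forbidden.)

(a)–(b): forbidden (parity, ΔL).
(a)–(c): forbidden (parity, ΔS).
(b)–(c): forbidden (parity, ΔS, ΔL, ΔJ).
Allowed pairs: 0 of 3.

0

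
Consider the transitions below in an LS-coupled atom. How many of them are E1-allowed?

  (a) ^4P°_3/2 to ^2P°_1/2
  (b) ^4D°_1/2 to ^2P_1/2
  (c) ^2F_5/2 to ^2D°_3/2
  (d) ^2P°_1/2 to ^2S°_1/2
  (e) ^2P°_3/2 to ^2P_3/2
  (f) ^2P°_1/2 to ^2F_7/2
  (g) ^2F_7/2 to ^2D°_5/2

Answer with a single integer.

3

(a) forbidden (parity, ΔS fail)
(b) forbidden (ΔS fails)
(c) allowed
(d) forbidden (parity fails)
(e) allowed
(f) forbidden (ΔL, ΔJ fail)
(g) allowed
Total allowed: 3 of 7.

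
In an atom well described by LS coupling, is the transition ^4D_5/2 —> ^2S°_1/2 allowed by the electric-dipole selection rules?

forbidden

Initial level: S=3/2, L=2, J=5/2, parity even. Final level: S=1/2, L=0, J=1/2, parity odd.
Parity must change: even → odd — ✓.
ΔS = 0: S: 3/2 → 1/2 — ✗.
ΔL = 0, ±1 (not L=0↔0): L: 2 → 0, ΔL = -2 — ✗.
ΔJ = 0, ±1 (not J=0↔0): J: 5/2 → 1/2, ΔJ = -2 — ✗.
Rule(s) violated: ΔS, ΔL, ΔJ.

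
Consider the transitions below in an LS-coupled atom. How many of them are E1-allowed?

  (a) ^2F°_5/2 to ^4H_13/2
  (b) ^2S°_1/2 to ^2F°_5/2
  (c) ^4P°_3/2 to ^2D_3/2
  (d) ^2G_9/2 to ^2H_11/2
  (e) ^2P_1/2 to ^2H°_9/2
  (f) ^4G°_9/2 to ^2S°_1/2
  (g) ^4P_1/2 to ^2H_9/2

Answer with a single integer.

(a) forbidden (ΔS, ΔL, ΔJ fail)
(b) forbidden (parity, ΔL, ΔJ fail)
(c) forbidden (ΔS fails)
(d) forbidden (parity fails)
(e) forbidden (ΔL, ΔJ fail)
(f) forbidden (parity, ΔS, ΔL, ΔJ fail)
(g) forbidden (parity, ΔS, ΔL, ΔJ fail)
Total allowed: 0 of 7.

0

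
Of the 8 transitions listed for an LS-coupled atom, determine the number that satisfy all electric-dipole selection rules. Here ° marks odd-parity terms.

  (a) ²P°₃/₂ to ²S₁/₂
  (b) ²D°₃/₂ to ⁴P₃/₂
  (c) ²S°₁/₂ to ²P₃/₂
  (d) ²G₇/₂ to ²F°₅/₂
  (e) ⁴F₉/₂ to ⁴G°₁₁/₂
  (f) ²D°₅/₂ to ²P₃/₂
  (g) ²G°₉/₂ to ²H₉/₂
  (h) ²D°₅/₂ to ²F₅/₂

7

(a) allowed
(b) forbidden (ΔS fails)
(c) allowed
(d) allowed
(e) allowed
(f) allowed
(g) allowed
(h) allowed
Total allowed: 7 of 8.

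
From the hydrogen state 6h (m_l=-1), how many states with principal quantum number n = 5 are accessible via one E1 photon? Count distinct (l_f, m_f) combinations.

3

E1 requires Δl = ±1, so l_f ∈ {4, 6}; with 0 ≤ l_f ≤ n_f−1 = 4, the allowed l_f values are {4}.
For l_f = 4: m_f ∈ {m_i−1, m_i, m_i+1} ∩ [−4, 4] = {-2, -1, 0} → 3 states.
Total: 3.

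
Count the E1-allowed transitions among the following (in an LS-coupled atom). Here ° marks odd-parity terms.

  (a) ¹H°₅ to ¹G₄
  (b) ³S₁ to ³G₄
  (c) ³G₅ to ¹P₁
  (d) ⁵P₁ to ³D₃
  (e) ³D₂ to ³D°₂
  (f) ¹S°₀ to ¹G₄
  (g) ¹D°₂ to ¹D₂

(a) allowed
(b) forbidden (parity, ΔL, ΔJ fail)
(c) forbidden (parity, ΔS, ΔL, ΔJ fail)
(d) forbidden (parity, ΔS, ΔJ fail)
(e) allowed
(f) forbidden (ΔL, ΔJ fail)
(g) allowed
Total allowed: 3 of 7.

3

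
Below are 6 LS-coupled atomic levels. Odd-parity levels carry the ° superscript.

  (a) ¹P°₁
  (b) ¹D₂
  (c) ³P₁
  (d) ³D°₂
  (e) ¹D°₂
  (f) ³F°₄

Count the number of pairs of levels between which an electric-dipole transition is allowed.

3

(a)–(b): allowed.
(a)–(c): forbidden (ΔS).
(a)–(d): forbidden (parity, ΔS).
(a)–(e): forbidden (parity).
(a)–(f): forbidden (parity, ΔS, ΔL, ΔJ).
(b)–(c): forbidden (parity, ΔS).
(b)–(d): forbidden (ΔS).
(b)–(e): allowed.
(b)–(f): forbidden (ΔS, ΔJ).
(c)–(d): allowed.
(c)–(e): forbidden (ΔS).
(c)–(f): forbidden (ΔL, ΔJ).
(d)–(e): forbidden (parity, ΔS).
(d)–(f): forbidden (parity, ΔJ).
(e)–(f): forbidden (parity, ΔS, ΔJ).
Allowed pairs: 3 of 15.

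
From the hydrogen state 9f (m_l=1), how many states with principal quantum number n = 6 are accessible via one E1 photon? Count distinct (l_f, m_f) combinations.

E1 requires Δl = ±1, so l_f ∈ {2, 4}; with 0 ≤ l_f ≤ n_f−1 = 5, the allowed l_f values are {2, 4}.
For l_f = 2: m_f ∈ {m_i−1, m_i, m_i+1} ∩ [−2, 2] = {0, 1, 2} → 3 states.
For l_f = 4: m_f ∈ {m_i−1, m_i, m_i+1} ∩ [−4, 4] = {0, 1, 2} → 3 states.
Total: 6.

6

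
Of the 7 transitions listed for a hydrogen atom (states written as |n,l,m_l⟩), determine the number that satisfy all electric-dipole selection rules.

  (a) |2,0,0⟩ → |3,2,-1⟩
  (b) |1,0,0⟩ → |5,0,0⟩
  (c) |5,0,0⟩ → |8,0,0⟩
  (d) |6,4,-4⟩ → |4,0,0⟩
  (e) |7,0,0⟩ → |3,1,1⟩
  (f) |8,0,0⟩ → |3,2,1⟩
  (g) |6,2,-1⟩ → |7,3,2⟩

1

(a) forbidden — Δl = +2 (E1 requires Δl = ±1)
(b) forbidden — Δl = +0 (E1 requires Δl = ±1)
(c) forbidden — Δl = +0 (E1 requires Δl = ±1)
(d) forbidden — Δl = -4 (E1 requires Δl = ±1); Δm_l = +4 (E1 requires Δm_l = 0, ±1)
(e) allowed
(f) forbidden — Δl = +2 (E1 requires Δl = ±1)
(g) forbidden — Δm_l = +3 (E1 requires Δm_l = 0, ±1)
Total allowed: 1 of 7.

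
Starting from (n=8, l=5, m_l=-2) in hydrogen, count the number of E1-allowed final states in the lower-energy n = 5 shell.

E1 requires Δl = ±1, so l_f ∈ {4, 6}; with 0 ≤ l_f ≤ n_f−1 = 4, the allowed l_f values are {4}.
For l_f = 4: m_f ∈ {m_i−1, m_i, m_i+1} ∩ [−4, 4] = {-3, -2, -1} → 3 states.
Total: 3.

3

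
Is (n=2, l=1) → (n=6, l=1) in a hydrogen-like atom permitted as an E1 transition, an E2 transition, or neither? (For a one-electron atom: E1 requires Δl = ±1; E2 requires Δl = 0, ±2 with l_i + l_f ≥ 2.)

E2

Δl = 1 − 1 = +0; l_i + l_f = 2.
E1 (Δl = ±1): not satisfied.
E2 (Δl = 0,±2, l_i+l_f ≥ 2): satisfied.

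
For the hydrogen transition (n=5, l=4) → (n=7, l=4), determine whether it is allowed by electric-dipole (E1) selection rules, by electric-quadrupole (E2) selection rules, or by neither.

E2

Δl = 4 − 4 = +0; l_i + l_f = 8.
E1 (Δl = ±1): not satisfied.
E2 (Δl = 0,±2, l_i+l_f ≥ 2): satisfied.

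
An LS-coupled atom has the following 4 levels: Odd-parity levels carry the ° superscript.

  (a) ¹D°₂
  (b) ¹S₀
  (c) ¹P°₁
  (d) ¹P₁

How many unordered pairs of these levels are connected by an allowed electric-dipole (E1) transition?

3

(a)–(b): forbidden (ΔL, ΔJ).
(a)–(c): forbidden (parity).
(a)–(d): allowed.
(b)–(c): allowed.
(b)–(d): forbidden (parity).
(c)–(d): allowed.
Allowed pairs: 3 of 6.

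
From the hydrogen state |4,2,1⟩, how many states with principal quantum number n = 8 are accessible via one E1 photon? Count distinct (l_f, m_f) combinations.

5

E1 requires Δl = ±1, so l_f ∈ {1, 3}; with 0 ≤ l_f ≤ n_f−1 = 7, the allowed l_f values are {1, 3}.
For l_f = 1: m_f ∈ {m_i−1, m_i, m_i+1} ∩ [−1, 1] = {0, 1} → 2 states.
For l_f = 3: m_f ∈ {m_i−1, m_i, m_i+1} ∩ [−3, 3] = {0, 1, 2} → 3 states.
Total: 5.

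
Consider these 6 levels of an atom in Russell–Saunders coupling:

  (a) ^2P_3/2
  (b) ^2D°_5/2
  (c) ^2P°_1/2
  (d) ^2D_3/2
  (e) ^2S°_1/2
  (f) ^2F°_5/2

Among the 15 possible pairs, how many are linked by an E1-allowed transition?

6

(a)–(b): allowed.
(a)–(c): allowed.
(a)–(d): forbidden (parity).
(a)–(e): allowed.
(a)–(f): forbidden (ΔL).
(b)–(c): forbidden (parity, ΔJ).
(b)–(d): allowed.
(b)–(e): forbidden (parity, ΔL, ΔJ).
(b)–(f): forbidden (parity).
(c)–(d): allowed.
(c)–(e): forbidden (parity).
(c)–(f): forbidden (parity, ΔL, ΔJ).
(d)–(e): forbidden (ΔL).
(d)–(f): allowed.
(e)–(f): forbidden (parity, ΔL, ΔJ).
Allowed pairs: 6 of 15.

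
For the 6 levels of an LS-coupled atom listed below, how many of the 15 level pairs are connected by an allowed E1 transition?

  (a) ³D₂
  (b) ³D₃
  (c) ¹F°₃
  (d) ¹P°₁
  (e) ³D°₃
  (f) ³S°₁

(a)–(b): forbidden (parity).
(a)–(c): forbidden (ΔS).
(a)–(d): forbidden (ΔS).
(a)–(e): allowed.
(a)–(f): forbidden (ΔL).
(b)–(c): forbidden (ΔS).
(b)–(d): forbidden (ΔS, ΔJ).
(b)–(e): allowed.
(b)–(f): forbidden (ΔL, ΔJ).
(c)–(d): forbidden (parity, ΔL, ΔJ).
(c)–(e): forbidden (parity, ΔS).
(c)–(f): forbidden (parity, ΔS, ΔL, ΔJ).
(d)–(e): forbidden (parity, ΔS, ΔJ).
(d)–(f): forbidden (parity, ΔS).
(e)–(f): forbidden (parity, ΔL, ΔJ).
Allowed pairs: 2 of 15.

2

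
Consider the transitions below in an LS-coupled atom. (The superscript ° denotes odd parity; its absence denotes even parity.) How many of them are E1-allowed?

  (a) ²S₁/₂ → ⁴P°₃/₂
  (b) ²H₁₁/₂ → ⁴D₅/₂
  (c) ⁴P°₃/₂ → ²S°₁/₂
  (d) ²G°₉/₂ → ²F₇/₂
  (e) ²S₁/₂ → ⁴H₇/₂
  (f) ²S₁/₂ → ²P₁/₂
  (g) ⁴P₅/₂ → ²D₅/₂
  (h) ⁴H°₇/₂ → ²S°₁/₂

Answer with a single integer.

(a) forbidden (ΔS fails)
(b) forbidden (parity, ΔS, ΔL, ΔJ fail)
(c) forbidden (parity, ΔS fail)
(d) allowed
(e) forbidden (parity, ΔS, ΔL, ΔJ fail)
(f) forbidden (parity fails)
(g) forbidden (parity, ΔS fail)
(h) forbidden (parity, ΔS, ΔL, ΔJ fail)
Total allowed: 1 of 8.

1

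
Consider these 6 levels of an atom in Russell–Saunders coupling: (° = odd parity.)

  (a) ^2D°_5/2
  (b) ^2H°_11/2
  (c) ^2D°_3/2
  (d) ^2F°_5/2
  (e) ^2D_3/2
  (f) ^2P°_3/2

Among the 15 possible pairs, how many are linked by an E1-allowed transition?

4

(a)–(b): forbidden (parity, ΔL, ΔJ).
(a)–(c): forbidden (parity).
(a)–(d): forbidden (parity).
(a)–(e): allowed.
(a)–(f): forbidden (parity).
(b)–(c): forbidden (parity, ΔL, ΔJ).
(b)–(d): forbidden (parity, ΔL, ΔJ).
(b)–(e): forbidden (ΔL, ΔJ).
(b)–(f): forbidden (parity, ΔL, ΔJ).
(c)–(d): forbidden (parity).
(c)–(e): allowed.
(c)–(f): forbidden (parity).
(d)–(e): allowed.
(d)–(f): forbidden (parity, ΔL).
(e)–(f): allowed.
Allowed pairs: 4 of 15.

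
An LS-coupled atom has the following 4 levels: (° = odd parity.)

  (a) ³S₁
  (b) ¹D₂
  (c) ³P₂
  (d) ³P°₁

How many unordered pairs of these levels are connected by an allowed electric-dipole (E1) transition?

2

(a)–(b): forbidden (parity, ΔS, ΔL).
(a)–(c): forbidden (parity).
(a)–(d): allowed.
(b)–(c): forbidden (parity, ΔS).
(b)–(d): forbidden (ΔS).
(c)–(d): allowed.
Allowed pairs: 2 of 6.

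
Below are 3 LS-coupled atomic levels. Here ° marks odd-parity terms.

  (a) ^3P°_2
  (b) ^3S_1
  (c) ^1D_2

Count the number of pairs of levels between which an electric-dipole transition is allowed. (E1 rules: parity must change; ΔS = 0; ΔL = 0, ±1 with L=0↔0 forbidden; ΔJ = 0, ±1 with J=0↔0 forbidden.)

(a)–(b): allowed.
(a)–(c): forbidden (ΔS).
(b)–(c): forbidden (parity, ΔS, ΔL).
Allowed pairs: 1 of 3.

1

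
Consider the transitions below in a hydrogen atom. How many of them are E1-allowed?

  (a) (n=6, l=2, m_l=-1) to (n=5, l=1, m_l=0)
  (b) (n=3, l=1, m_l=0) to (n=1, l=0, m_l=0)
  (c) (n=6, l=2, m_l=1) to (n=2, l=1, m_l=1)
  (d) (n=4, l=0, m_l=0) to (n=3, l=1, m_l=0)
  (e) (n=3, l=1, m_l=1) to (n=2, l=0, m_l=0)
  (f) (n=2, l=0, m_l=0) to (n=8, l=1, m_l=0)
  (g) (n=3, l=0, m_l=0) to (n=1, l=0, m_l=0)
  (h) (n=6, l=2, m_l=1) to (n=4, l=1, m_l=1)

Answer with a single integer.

7

(a) allowed
(b) allowed
(c) allowed
(d) allowed
(e) allowed
(f) allowed
(g) forbidden — Δl = +0 (E1 requires Δl = ±1)
(h) allowed
Total allowed: 7 of 8.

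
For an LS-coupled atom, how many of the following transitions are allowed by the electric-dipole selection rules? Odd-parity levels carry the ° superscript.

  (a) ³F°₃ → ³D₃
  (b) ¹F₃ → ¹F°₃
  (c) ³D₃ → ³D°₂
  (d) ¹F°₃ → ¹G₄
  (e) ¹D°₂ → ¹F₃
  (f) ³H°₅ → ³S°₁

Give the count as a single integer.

5

(a) allowed
(b) allowed
(c) allowed
(d) allowed
(e) allowed
(f) forbidden (parity, ΔL, ΔJ fail)
Total allowed: 5 of 6.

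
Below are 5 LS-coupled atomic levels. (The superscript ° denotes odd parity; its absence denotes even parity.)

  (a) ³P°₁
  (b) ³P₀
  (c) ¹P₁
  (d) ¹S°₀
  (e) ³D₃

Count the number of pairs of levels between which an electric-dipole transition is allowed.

(a)–(b): allowed.
(a)–(c): forbidden (ΔS).
(a)–(d): forbidden (parity, ΔS).
(a)–(e): forbidden (ΔJ).
(b)–(c): forbidden (parity, ΔS).
(b)–(d): forbidden (ΔS, ΔJ).
(b)–(e): forbidden (parity, ΔJ).
(c)–(d): allowed.
(c)–(e): forbidden (parity, ΔS, ΔJ).
(d)–(e): forbidden (ΔS, ΔL, ΔJ).
Allowed pairs: 2 of 10.

2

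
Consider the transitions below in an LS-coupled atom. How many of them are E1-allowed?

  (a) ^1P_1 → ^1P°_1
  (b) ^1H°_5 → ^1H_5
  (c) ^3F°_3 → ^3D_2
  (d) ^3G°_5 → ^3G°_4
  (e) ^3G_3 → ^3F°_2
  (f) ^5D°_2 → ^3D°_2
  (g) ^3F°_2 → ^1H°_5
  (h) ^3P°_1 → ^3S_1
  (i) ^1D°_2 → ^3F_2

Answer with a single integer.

(a) allowed
(b) allowed
(c) allowed
(d) forbidden (parity fails)
(e) allowed
(f) forbidden (parity, ΔS fail)
(g) forbidden (parity, ΔS, ΔL, ΔJ fail)
(h) allowed
(i) forbidden (ΔS fails)
Total allowed: 5 of 9.

5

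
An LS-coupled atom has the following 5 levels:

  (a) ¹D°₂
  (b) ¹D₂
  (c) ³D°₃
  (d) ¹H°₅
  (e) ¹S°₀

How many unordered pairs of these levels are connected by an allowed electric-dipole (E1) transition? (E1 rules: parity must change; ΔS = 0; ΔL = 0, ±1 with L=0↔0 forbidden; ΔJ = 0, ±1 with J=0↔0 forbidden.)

1

(a)–(b): allowed.
(a)–(c): forbidden (parity, ΔS).
(a)–(d): forbidden (parity, ΔL, ΔJ).
(a)–(e): forbidden (parity, ΔL, ΔJ).
(b)–(c): forbidden (ΔS).
(b)–(d): forbidden (ΔL, ΔJ).
(b)–(e): forbidden (ΔL, ΔJ).
(c)–(d): forbidden (parity, ΔS, ΔL, ΔJ).
(c)–(e): forbidden (parity, ΔS, ΔL, ΔJ).
(d)–(e): forbidden (parity, ΔL, ΔJ).
Allowed pairs: 1 of 10.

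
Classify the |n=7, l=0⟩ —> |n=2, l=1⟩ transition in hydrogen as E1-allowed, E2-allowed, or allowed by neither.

Δl = 1 − 0 = +1; l_i + l_f = 1.
E1 (Δl = ±1): satisfied.
E2 (Δl = 0,±2, l_i+l_f ≥ 2): not satisfied.

E1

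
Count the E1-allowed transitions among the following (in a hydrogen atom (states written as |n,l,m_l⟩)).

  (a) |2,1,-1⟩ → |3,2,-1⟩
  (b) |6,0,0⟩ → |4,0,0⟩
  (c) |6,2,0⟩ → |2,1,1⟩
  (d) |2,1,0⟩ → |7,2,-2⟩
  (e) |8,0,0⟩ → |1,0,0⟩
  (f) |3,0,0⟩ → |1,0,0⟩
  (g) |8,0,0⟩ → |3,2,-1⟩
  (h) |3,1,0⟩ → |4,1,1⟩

2

(a) allowed
(b) forbidden — Δl = +0 (E1 requires Δl = ±1)
(c) allowed
(d) forbidden — Δm_l = -2 (E1 requires Δm_l = 0, ±1)
(e) forbidden — Δl = +0 (E1 requires Δl = ±1)
(f) forbidden — Δl = +0 (E1 requires Δl = ±1)
(g) forbidden — Δl = +2 (E1 requires Δl = ±1)
(h) forbidden — Δl = +0 (E1 requires Δl = ±1)
Total allowed: 2 of 8.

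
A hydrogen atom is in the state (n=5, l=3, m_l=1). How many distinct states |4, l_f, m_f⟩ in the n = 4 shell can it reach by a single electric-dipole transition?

E1 requires Δl = ±1, so l_f ∈ {2, 4}; with 0 ≤ l_f ≤ n_f−1 = 3, the allowed l_f values are {2}.
For l_f = 2: m_f ∈ {m_i−1, m_i, m_i+1} ∩ [−2, 2] = {0, 1, 2} → 3 states.
Total: 3.

3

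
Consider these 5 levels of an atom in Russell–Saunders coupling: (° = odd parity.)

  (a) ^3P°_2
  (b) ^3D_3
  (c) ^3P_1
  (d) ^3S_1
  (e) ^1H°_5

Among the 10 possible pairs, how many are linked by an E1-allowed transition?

(a)–(b): allowed.
(a)–(c): allowed.
(a)–(d): allowed.
(a)–(e): forbidden (parity, ΔS, ΔL, ΔJ).
(b)–(c): forbidden (parity, ΔJ).
(b)–(d): forbidden (parity, ΔL, ΔJ).
(b)–(e): forbidden (ΔS, ΔL, ΔJ).
(c)–(d): forbidden (parity).
(c)–(e): forbidden (ΔS, ΔL, ΔJ).
(d)–(e): forbidden (ΔS, ΔL, ΔJ).
Allowed pairs: 3 of 10.

3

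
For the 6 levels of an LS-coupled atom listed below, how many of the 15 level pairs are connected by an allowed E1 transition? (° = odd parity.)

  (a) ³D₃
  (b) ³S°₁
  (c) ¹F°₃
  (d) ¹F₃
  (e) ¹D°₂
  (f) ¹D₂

(a)–(b): forbidden (ΔL, ΔJ).
(a)–(c): forbidden (ΔS).
(a)–(d): forbidden (parity, ΔS).
(a)–(e): forbidden (ΔS).
(a)–(f): forbidden (parity, ΔS).
(b)–(c): forbidden (parity, ΔS, ΔL, ΔJ).
(b)–(d): forbidden (ΔS, ΔL, ΔJ).
(b)–(e): forbidden (parity, ΔS, ΔL).
(b)–(f): forbidden (ΔS, ΔL).
(c)–(d): allowed.
(c)–(e): forbidden (parity).
(c)–(f): allowed.
(d)–(e): allowed.
(d)–(f): forbidden (parity).
(e)–(f): allowed.
Allowed pairs: 4 of 15.

4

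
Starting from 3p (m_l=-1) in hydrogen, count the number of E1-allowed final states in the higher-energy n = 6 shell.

4

E1 requires Δl = ±1, so l_f ∈ {0, 2}; with 0 ≤ l_f ≤ n_f−1 = 5, the allowed l_f values are {0, 2}.
For l_f = 0: m_f ∈ {m_i−1, m_i, m_i+1} ∩ [−0, 0] = {0} → 1 state.
For l_f = 2: m_f ∈ {m_i−1, m_i, m_i+1} ∩ [−2, 2] = {-2, -1, 0} → 3 states.
Total: 4.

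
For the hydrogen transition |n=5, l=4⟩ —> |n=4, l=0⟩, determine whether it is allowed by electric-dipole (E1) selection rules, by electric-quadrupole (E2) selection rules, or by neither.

Δl = 0 − 4 = -4; l_i + l_f = 4.
E1 (Δl = ±1): not satisfied.
E2 (Δl = 0,±2, l_i+l_f ≥ 2): not satisfied.

neither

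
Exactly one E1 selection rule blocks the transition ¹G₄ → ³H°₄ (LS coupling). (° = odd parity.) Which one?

the ΔS = 0 rule

Reading off the term symbols: S 0→1, L 4→5, J 4→4, parity even→odd.
Parity must change: even → odd — satisfied.
ΔS = 0: S: 0 → 1 — violated.
ΔJ = 0, ±1 (not J=0↔0): J: 4 → 4, ΔJ = +0 — satisfied.
ΔL = 0, ±1 (not L=0↔0): L: 4 → 5, ΔL = +1 — satisfied.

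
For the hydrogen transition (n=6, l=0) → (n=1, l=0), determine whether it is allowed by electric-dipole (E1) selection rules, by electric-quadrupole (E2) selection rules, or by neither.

neither

Δl = 0 − 0 = +0; l_i + l_f = 0.
E1 (Δl = ±1): not satisfied.
E2 (Δl = 0,±2, l_i+l_f ≥ 2): not satisfied.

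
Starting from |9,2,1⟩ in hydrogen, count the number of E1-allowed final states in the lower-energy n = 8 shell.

5

E1 requires Δl = ±1, so l_f ∈ {1, 3}; with 0 ≤ l_f ≤ n_f−1 = 7, the allowed l_f values are {1, 3}.
For l_f = 1: m_f ∈ {m_i−1, m_i, m_i+1} ∩ [−1, 1] = {0, 1} → 2 states.
For l_f = 3: m_f ∈ {m_i−1, m_i, m_i+1} ∩ [−3, 3] = {0, 1, 2} → 3 states.
Total: 5.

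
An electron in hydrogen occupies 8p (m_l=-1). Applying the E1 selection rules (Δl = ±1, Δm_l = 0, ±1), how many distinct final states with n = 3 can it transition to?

4

E1 requires Δl = ±1, so l_f ∈ {0, 2}; with 0 ≤ l_f ≤ n_f−1 = 2, the allowed l_f values are {0, 2}.
For l_f = 0: m_f ∈ {m_i−1, m_i, m_i+1} ∩ [−0, 0] = {0} → 1 state.
For l_f = 2: m_f ∈ {m_i−1, m_i, m_i+1} ∩ [−2, 2] = {-2, -1, 0} → 3 states.
Total: 4.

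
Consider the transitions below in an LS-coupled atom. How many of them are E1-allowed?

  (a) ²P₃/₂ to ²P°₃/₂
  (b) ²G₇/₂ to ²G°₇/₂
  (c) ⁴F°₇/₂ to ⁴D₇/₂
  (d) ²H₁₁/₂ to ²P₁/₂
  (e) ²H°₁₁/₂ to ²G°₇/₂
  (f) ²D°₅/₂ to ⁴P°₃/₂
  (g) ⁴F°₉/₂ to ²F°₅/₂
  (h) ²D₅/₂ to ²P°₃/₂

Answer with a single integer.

4

(a) allowed
(b) allowed
(c) allowed
(d) forbidden (parity, ΔL, ΔJ fail)
(e) forbidden (parity, ΔJ fail)
(f) forbidden (parity, ΔS fail)
(g) forbidden (parity, ΔS, ΔJ fail)
(h) allowed
Total allowed: 4 of 8.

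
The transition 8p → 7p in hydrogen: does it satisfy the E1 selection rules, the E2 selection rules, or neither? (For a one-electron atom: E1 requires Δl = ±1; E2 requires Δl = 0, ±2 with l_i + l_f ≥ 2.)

Δl = 1 − 1 = +0; l_i + l_f = 2.
E1 (Δl = ±1): not satisfied.
E2 (Δl = 0,±2, l_i+l_f ≥ 2): satisfied.

E2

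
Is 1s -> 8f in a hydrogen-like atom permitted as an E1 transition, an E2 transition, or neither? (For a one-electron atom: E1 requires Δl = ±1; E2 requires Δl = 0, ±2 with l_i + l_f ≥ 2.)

Δl = 3 − 0 = +3; l_i + l_f = 3.
E1 (Δl = ±1): not satisfied.
E2 (Δl = 0,±2, l_i+l_f ≥ 2): not satisfied.

neither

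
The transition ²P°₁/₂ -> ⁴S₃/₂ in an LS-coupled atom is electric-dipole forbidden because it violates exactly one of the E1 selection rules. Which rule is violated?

Reading off the term symbols: S 1/2→3/2, L 1→0, J 1/2→3/2, parity odd→even.
ΔS = 0: S: 1/2 → 3/2 — fails.
ΔL = 0, ±1 (not L=0↔0): L: 1 → 0, ΔL = -1 — passes.
Parity must change: odd → even — passes.
ΔJ = 0, ±1 (not J=0↔0): J: 1/2 → 3/2, ΔJ = +1 — passes.

the ΔS = 0 rule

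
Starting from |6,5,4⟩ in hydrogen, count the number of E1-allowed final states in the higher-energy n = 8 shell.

5

E1 requires Δl = ±1, so l_f ∈ {4, 6}; with 0 ≤ l_f ≤ n_f−1 = 7, the allowed l_f values are {4, 6}.
For l_f = 4: m_f ∈ {m_i−1, m_i, m_i+1} ∩ [−4, 4] = {3, 4} → 2 states.
For l_f = 6: m_f ∈ {m_i−1, m_i, m_i+1} ∩ [−6, 6] = {3, 4, 5} → 3 states.
Total: 5.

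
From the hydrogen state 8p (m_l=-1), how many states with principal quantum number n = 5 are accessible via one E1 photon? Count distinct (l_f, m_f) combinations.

4

E1 requires Δl = ±1, so l_f ∈ {0, 2}; with 0 ≤ l_f ≤ n_f−1 = 4, the allowed l_f values are {0, 2}.
For l_f = 0: m_f ∈ {m_i−1, m_i, m_i+1} ∩ [−0, 0] = {0} → 1 state.
For l_f = 2: m_f ∈ {m_i−1, m_i, m_i+1} ∩ [−2, 2] = {-2, -1, 0} → 3 states.
Total: 4.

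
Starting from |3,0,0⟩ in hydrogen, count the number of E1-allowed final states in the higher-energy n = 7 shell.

3

E1 requires Δl = ±1, so l_f ∈ {-1, 1}; with 0 ≤ l_f ≤ n_f−1 = 6, the allowed l_f values are {1}.
For l_f = 1: m_f ∈ {m_i−1, m_i, m_i+1} ∩ [−1, 1] = {-1, 0, 1} → 3 states.
Total: 3.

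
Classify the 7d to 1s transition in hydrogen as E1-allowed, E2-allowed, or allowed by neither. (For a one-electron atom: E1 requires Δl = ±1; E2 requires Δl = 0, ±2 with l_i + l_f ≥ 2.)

E2

Δl = 0 − 2 = -2; l_i + l_f = 2.
E1 (Δl = ±1): not satisfied.
E2 (Δl = 0,±2, l_i+l_f ≥ 2): satisfied.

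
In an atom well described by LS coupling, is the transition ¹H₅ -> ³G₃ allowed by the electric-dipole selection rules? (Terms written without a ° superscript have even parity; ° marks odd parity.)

ΔJ = 0, ±1 (not J=0↔0): J: 5 → 3, ΔJ = -2 — fails.
ΔS = 0: S: 0 → 1 — fails.
ΔL = 0, ±1 (not L=0↔0): L: 5 → 4, ΔL = -1 — passes.
Parity must change: even → even — fails.
Rule(s) violated: parity, ΔS, ΔJ.

forbidden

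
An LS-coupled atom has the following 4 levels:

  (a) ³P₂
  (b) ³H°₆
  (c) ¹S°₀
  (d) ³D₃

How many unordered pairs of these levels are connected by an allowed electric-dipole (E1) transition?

0

(a)–(b): forbidden (ΔL, ΔJ).
(a)–(c): forbidden (ΔS, ΔJ).
(a)–(d): forbidden (parity).
(b)–(c): forbidden (parity, ΔS, ΔL, ΔJ).
(b)–(d): forbidden (ΔL, ΔJ).
(c)–(d): forbidden (ΔS, ΔL, ΔJ).
Allowed pairs: 0 of 6.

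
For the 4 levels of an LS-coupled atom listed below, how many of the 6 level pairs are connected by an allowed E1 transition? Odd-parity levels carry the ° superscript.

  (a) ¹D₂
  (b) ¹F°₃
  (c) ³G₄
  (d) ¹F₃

2

(a)–(b): allowed.
(a)–(c): forbidden (parity, ΔS, ΔL, ΔJ).
(a)–(d): forbidden (parity).
(b)–(c): forbidden (ΔS).
(b)–(d): allowed.
(c)–(d): forbidden (parity, ΔS).
Allowed pairs: 2 of 6.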